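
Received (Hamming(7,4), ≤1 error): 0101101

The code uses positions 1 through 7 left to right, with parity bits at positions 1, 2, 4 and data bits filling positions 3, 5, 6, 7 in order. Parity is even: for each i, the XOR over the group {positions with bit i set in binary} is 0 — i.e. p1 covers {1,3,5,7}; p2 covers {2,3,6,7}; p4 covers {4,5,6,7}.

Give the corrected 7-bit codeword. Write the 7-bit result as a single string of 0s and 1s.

0100101

s1 (pos 1,3,5,7): 0⊕0⊕1⊕1 = 0
s2 (pos 2,3,6,7): 1⊕0⊕0⊕1 = 0
s4 (pos 4,5,6,7): 1⊕1⊕0⊕1 = 1
Syndrome s4…s1 = 100 → error at position 4.
Flip position 4: 0101101 → 0100101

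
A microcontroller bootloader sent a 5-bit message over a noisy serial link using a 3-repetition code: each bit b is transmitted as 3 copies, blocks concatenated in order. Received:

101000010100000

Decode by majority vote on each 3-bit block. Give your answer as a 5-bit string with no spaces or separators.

10000

Block 1 (101): 2 ones → 1
Block 2 (000): 0 ones → 0
Block 3 (010): 1 one → 0
Block 4 (100): 1 one → 0
Block 5 (000): 0 ones → 0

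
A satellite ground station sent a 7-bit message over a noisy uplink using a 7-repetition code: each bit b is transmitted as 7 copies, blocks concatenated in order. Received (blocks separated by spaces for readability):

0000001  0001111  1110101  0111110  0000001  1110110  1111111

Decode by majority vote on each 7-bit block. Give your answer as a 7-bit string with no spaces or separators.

Block 1 (0000001): 1 one → 0
Block 2 (0001111): 4 ones → 1
Block 3 (1110101): 5 ones → 1
Block 4 (0111110): 5 ones → 1
Block 5 (0000001): 1 one → 0
Block 6 (1110110): 5 ones → 1
Block 7 (1111111): 7 ones → 1

0111011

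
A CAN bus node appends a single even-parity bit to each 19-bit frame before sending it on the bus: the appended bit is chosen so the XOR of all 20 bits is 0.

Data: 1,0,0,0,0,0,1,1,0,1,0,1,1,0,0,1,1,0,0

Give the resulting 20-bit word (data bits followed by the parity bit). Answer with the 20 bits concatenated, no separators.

10000011010110011000

XOR of the 19 data bits: 1⊕0⊕0⊕0⊕0⊕0⊕1⊕1⊕0⊕1⊕0⊕1⊕1⊕0⊕0⊕1⊕1⊕0⊕0 = 0
Parity bit = 0 (so all 20 bits XOR to 0).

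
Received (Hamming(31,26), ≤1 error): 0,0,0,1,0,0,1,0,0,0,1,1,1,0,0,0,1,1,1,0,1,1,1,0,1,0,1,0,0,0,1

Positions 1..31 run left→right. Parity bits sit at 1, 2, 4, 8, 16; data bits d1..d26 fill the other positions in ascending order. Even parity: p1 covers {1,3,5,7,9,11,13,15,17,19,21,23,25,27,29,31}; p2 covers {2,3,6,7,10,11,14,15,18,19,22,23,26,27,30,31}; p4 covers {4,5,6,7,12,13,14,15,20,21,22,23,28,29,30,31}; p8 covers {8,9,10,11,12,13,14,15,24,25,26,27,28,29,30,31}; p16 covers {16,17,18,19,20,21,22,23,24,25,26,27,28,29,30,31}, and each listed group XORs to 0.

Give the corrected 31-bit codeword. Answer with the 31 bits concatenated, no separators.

0001001000111001111011101010001

s1 (pos 1,3,5,7,9,11,13,15,17,19,21,23,25,27,29,31): 0⊕0⊕0⊕1⊕0⊕1⊕1⊕0⊕1⊕1⊕1⊕1⊕1⊕1⊕0⊕1 = 0
s2 (pos 2,3,6,7,10,11,14,15,18,19,22,23,26,27,30,31): 0⊕0⊕0⊕1⊕0⊕1⊕0⊕0⊕1⊕1⊕1⊕1⊕0⊕1⊕0⊕1 = 0
s4 (pos 4,5,6,7,12,13,14,15,20,21,22,23,28,29,30,31): 1⊕0⊕0⊕1⊕1⊕1⊕0⊕0⊕0⊕1⊕1⊕1⊕0⊕0⊕0⊕1 = 0
s8 (pos 8,9,10,11,12,13,14,15,24,25,26,27,28,29,30,31): 0⊕0⊕0⊕1⊕1⊕1⊕0⊕0⊕0⊕1⊕0⊕1⊕0⊕0⊕0⊕1 = 0
s16 (pos 16,17,18,19,20,21,22,23,24,25,26,27,28,29,30,31): 0⊕1⊕1⊕1⊕0⊕1⊕1⊕1⊕0⊕1⊕0⊕1⊕0⊕0⊕0⊕1 = 1
Syndrome s16…s1 = 10000 → error at position 16.
Flip position 16: 0001001000111000111011101010001 → 0001001000111001111011101010001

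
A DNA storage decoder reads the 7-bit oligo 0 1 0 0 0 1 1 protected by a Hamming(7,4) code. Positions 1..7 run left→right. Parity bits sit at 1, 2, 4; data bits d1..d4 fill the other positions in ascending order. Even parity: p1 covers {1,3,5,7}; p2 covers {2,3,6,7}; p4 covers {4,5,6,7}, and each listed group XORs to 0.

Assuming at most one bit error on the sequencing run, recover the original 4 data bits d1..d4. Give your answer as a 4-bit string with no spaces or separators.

s1 (pos 1,3,5,7): 0⊕0⊕0⊕1 = 1
s2 (pos 2,3,6,7): 1⊕0⊕1⊕1 = 1
s4 (pos 4,5,6,7): 0⊕0⊕1⊕1 = 0
Syndrome s4…s1 = 011 → error at position 3.
Flip position 3: 0100011 → 0110011
Read data bits from positions 3,5,6,7: 1011

1011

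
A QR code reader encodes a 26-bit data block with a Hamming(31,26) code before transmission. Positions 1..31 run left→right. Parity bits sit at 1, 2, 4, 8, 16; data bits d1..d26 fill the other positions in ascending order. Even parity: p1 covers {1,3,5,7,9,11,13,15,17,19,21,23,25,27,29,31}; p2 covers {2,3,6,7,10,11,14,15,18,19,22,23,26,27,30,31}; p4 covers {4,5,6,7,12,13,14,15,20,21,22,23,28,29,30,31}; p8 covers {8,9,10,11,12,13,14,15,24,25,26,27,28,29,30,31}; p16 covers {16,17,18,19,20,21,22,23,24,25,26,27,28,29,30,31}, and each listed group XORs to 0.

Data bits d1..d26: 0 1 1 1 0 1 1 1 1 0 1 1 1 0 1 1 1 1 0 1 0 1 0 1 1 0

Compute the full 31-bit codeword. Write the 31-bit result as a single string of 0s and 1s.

1000111101111010110111101010110

Place data at non-parity positions: p1 p2 0 p4 1 1 1 p8 0 1 1 1 1 0 1 p16 1 1 0 1 1 1 1 0 1 0 1 0 1 1 0
p1 (pos 1,3,5,7,9,11,13,15,17,19,21,23,25,27,29,31): XOR of data positions = 0⊕1⊕1⊕0⊕1⊕1⊕1⊕1⊕0⊕1⊕1⊕1⊕1⊕1⊕0 = 1
p2 (pos 2,3,6,7,10,11,14,15,18,19,22,23,26,27,30,31): XOR of data positions = 0⊕1⊕1⊕1⊕1⊕0⊕1⊕1⊕0⊕1⊕1⊕0⊕1⊕1⊕0 = 0
p4 (pos 4,5,6,7,12,13,14,15,20,21,22,23,28,29,30,31): XOR of data positions = 1⊕1⊕1⊕1⊕1⊕0⊕1⊕1⊕1⊕1⊕1⊕0⊕1⊕1⊕0 = 0
p8 (pos 8,9,10,11,12,13,14,15,24,25,26,27,28,29,30,31): XOR of data positions = 0⊕1⊕1⊕1⊕1⊕0⊕1⊕0⊕1⊕0⊕1⊕0⊕1⊕1⊕0 = 1
p16 (pos 16,17,18,19,20,21,22,23,24,25,26,27,28,29,30,31): XOR of data positions = 1⊕1⊕0⊕1⊕1⊕1⊕1⊕0⊕1⊕0⊕1⊕0⊕1⊕1⊕0 = 0
Codeword: 1000111101111010110111101010110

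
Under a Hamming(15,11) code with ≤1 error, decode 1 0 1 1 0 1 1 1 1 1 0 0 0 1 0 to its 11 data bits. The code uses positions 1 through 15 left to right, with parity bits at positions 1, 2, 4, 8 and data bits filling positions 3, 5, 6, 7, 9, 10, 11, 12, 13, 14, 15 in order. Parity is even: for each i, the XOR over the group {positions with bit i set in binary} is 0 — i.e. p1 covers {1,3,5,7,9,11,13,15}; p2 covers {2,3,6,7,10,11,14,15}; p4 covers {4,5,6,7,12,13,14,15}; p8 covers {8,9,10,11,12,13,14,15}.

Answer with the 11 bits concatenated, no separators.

10111100010

s1 (pos 1,3,5,7,9,11,13,15): 1⊕1⊕0⊕1⊕1⊕0⊕0⊕0 = 0
s2 (pos 2,3,6,7,10,11,14,15): 0⊕1⊕1⊕1⊕1⊕0⊕1⊕0 = 1
s4 (pos 4,5,6,7,12,13,14,15): 1⊕0⊕1⊕1⊕0⊕0⊕1⊕0 = 0
s8 (pos 8,9,10,11,12,13,14,15): 1⊕1⊕1⊕0⊕0⊕0⊕1⊕0 = 0
Syndrome s8…s1 = 0010 → error at position 2.
Flip position 2: 101101111100010 → 111101111100010
Read data bits from positions 3,5,6,7,9,10,11,12,13,14,15: 10111100010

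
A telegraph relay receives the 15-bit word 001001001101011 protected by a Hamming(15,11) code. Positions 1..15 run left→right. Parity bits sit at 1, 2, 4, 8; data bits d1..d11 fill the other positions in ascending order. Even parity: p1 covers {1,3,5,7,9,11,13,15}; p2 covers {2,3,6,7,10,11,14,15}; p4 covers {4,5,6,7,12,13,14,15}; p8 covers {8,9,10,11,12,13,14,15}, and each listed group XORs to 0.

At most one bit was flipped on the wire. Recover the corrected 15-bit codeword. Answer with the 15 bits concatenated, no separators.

s1 (pos 1,3,5,7,9,11,13,15): 0⊕1⊕0⊕0⊕1⊕0⊕0⊕1 = 1
s2 (pos 2,3,6,7,10,11,14,15): 0⊕1⊕1⊕0⊕1⊕0⊕1⊕1 = 1
s4 (pos 4,5,6,7,12,13,14,15): 0⊕0⊕1⊕0⊕1⊕0⊕1⊕1 = 0
s8 (pos 8,9,10,11,12,13,14,15): 0⊕1⊕1⊕0⊕1⊕0⊕1⊕1 = 1
Syndrome s8…s1 = 1011 → error at position 11.
Flip position 11: 001001001101011 → 001001001111011

001001001111011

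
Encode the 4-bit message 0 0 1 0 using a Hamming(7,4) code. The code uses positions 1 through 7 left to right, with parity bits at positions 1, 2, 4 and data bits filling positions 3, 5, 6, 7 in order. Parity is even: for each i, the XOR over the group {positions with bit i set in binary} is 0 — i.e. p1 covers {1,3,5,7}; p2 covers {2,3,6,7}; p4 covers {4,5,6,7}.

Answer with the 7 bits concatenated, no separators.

0101010

Place data at non-parity positions: p1 p2 0 p4 0 1 0
p1 (pos 1,3,5,7): XOR of data positions = 0⊕0⊕0 = 0
p2 (pos 2,3,6,7): XOR of data positions = 0⊕1⊕0 = 1
p4 (pos 4,5,6,7): XOR of data positions = 0⊕1⊕0 = 1
Codeword: 0101010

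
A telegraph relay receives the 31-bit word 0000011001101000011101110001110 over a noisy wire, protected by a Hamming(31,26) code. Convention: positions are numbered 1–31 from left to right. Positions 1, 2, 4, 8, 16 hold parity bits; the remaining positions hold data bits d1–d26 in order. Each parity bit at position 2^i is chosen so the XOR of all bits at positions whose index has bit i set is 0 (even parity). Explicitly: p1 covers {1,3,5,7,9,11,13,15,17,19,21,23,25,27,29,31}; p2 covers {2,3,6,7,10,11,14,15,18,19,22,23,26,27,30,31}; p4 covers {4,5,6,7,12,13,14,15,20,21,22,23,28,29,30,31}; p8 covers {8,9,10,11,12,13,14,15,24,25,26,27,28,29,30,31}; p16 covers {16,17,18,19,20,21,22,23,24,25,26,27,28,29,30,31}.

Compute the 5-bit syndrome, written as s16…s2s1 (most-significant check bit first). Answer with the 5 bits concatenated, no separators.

11110

s1 (pos 1,3,5,7,9,11,13,15,17,19,21,23,25,27,29,31): 0⊕0⊕0⊕1⊕0⊕1⊕1⊕0⊕0⊕1⊕0⊕1⊕0⊕0⊕1⊕0 = 0
s2 (pos 2,3,6,7,10,11,14,15,18,19,22,23,26,27,30,31): 0⊕0⊕1⊕1⊕1⊕1⊕0⊕0⊕1⊕1⊕1⊕1⊕0⊕0⊕1⊕0 = 1
s4 (pos 4,5,6,7,12,13,14,15,20,21,22,23,28,29,30,31): 0⊕0⊕1⊕1⊕0⊕1⊕0⊕0⊕1⊕0⊕1⊕1⊕1⊕1⊕1⊕0 = 1
s8 (pos 8,9,10,11,12,13,14,15,24,25,26,27,28,29,30,31): 0⊕0⊕1⊕1⊕0⊕1⊕0⊕0⊕1⊕0⊕0⊕0⊕1⊕1⊕1⊕0 = 1
s16 (pos 16,17,18,19,20,21,22,23,24,25,26,27,28,29,30,31): 0⊕0⊕1⊕1⊕1⊕0⊕1⊕1⊕1⊕0⊕0⊕0⊕1⊕1⊕1⊕0 = 1
Syndrome s16…s1 = 11110 → error at position 30.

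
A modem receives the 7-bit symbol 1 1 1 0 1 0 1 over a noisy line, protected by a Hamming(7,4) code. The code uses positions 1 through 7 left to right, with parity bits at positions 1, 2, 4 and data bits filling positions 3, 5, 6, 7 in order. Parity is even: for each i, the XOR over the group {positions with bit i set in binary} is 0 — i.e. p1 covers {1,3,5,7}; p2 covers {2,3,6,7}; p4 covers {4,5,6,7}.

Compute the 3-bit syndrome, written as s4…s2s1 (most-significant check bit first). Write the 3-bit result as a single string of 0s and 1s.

010

s1 (pos 1,3,5,7): 1⊕1⊕1⊕1 = 0
s2 (pos 2,3,6,7): 1⊕1⊕0⊕1 = 1
s4 (pos 4,5,6,7): 0⊕1⊕0⊕1 = 0
Syndrome s4…s1 = 010 → error at position 2.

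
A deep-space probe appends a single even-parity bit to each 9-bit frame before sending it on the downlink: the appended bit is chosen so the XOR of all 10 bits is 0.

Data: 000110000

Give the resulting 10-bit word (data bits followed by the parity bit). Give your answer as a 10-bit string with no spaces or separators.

XOR of the 9 data bits: 0⊕0⊕0⊕1⊕1⊕0⊕0⊕0⊕0 = 0
Parity bit = 0 (so all 10 bits XOR to 0).

0001100000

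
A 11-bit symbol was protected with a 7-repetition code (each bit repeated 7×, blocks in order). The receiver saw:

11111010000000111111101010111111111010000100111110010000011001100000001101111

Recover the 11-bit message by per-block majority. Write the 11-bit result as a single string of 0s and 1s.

10111010101

Block 1 (1111101): 6 ones → 1
Block 2 (0000000): 0 ones → 0
Block 3 (1111111): 7 ones → 1
Block 4 (0101011): 4 ones → 1
Block 5 (1111111): 7 ones → 1
Block 6 (0100001): 2 ones → 0
Block 7 (0011111): 5 ones → 1
Block 8 (0010000): 1 one → 0
Block 9 (0110011): 4 ones → 1
Block 10 (0000000): 0 ones → 0
Block 11 (1101111): 6 ones → 1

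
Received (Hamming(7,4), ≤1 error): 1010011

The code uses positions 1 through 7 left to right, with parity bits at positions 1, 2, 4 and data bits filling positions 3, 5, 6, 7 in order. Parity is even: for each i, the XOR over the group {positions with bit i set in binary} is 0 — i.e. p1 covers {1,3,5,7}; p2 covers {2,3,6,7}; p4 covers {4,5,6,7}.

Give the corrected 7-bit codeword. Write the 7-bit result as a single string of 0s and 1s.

1000011

s1 (pos 1,3,5,7): 1⊕1⊕0⊕1 = 1
s2 (pos 2,3,6,7): 0⊕1⊕1⊕1 = 1
s4 (pos 4,5,6,7): 0⊕0⊕1⊕1 = 0
Syndrome s4…s1 = 011 → error at position 3.
Flip position 3: 1010011 → 1000011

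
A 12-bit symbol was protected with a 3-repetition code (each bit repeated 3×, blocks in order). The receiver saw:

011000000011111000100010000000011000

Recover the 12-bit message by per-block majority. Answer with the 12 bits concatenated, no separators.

Block 1 (011): 2 ones → 1
Block 2 (000): 0 ones → 0
Block 3 (000): 0 ones → 0
Block 4 (011): 2 ones → 1
Block 5 (111): 3 ones → 1
Block 6 (000): 0 ones → 0
Block 7 (100): 1 one → 0
Block 8 (010): 1 one → 0
Block 9 (000): 0 ones → 0
Block 10 (000): 0 ones → 0
Block 11 (011): 2 ones → 1
Block 12 (000): 0 ones → 0

100110000010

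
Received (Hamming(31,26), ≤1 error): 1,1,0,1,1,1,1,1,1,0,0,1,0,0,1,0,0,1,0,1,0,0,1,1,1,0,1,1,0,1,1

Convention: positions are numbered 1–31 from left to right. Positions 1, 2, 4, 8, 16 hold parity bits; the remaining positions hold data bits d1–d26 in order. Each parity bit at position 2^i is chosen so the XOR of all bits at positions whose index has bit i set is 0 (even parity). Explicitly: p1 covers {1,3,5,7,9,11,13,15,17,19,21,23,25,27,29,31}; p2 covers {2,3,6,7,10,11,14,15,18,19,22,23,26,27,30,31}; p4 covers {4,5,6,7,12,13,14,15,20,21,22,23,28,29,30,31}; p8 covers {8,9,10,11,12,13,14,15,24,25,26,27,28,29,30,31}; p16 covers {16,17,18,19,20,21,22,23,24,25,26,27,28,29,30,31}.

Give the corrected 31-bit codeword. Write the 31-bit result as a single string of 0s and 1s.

s1 (pos 1,3,5,7,9,11,13,15,17,19,21,23,25,27,29,31): 1⊕0⊕1⊕1⊕1⊕0⊕0⊕1⊕0⊕0⊕0⊕1⊕1⊕1⊕0⊕1 = 1
s2 (pos 2,3,6,7,10,11,14,15,18,19,22,23,26,27,30,31): 1⊕0⊕1⊕1⊕0⊕0⊕0⊕1⊕1⊕0⊕0⊕1⊕0⊕1⊕1⊕1 = 1
s4 (pos 4,5,6,7,12,13,14,15,20,21,22,23,28,29,30,31): 1⊕1⊕1⊕1⊕1⊕0⊕0⊕1⊕1⊕0⊕0⊕1⊕1⊕0⊕1⊕1 = 1
s8 (pos 8,9,10,11,12,13,14,15,24,25,26,27,28,29,30,31): 1⊕1⊕0⊕0⊕1⊕0⊕0⊕1⊕1⊕1⊕0⊕1⊕1⊕0⊕1⊕1 = 0
s16 (pos 16,17,18,19,20,21,22,23,24,25,26,27,28,29,30,31): 0⊕0⊕1⊕0⊕1⊕0⊕0⊕1⊕1⊕1⊕0⊕1⊕1⊕0⊕1⊕1 = 1
Syndrome s16…s1 = 10111 → error at position 23.
Flip position 23: 1101111110010010010100111011011 → 1101111110010010010100011011011

1101111110010010010100011011011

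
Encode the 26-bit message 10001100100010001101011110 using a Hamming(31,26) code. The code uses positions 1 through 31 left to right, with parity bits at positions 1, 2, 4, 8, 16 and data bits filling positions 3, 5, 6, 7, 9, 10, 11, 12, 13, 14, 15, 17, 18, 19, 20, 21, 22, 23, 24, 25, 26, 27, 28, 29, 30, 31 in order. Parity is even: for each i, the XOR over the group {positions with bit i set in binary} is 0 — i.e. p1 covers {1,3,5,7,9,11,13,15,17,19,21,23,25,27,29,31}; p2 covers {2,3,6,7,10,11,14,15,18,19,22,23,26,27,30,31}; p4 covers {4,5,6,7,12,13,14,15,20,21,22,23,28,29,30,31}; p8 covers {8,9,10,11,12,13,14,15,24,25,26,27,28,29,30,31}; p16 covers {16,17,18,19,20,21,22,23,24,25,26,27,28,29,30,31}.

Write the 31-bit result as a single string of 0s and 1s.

Place data at non-parity positions: p1 p2 1 p4 0 0 0 p8 1 1 0 0 1 0 0 p16 0 1 0 0 0 1 1 0 1 0 1 1 1 1 0
p1 (pos 1,3,5,7,9,11,13,15,17,19,21,23,25,27,29,31): XOR of data positions = 1⊕0⊕0⊕1⊕0⊕1⊕0⊕0⊕0⊕0⊕1⊕1⊕1⊕1⊕0 = 1
p2 (pos 2,3,6,7,10,11,14,15,18,19,22,23,26,27,30,31): XOR of data positions = 1⊕0⊕0⊕1⊕0⊕0⊕0⊕1⊕0⊕1⊕1⊕0⊕1⊕1⊕0 = 1
p4 (pos 4,5,6,7,12,13,14,15,20,21,22,23,28,29,30,31): XOR of data positions = 0⊕0⊕0⊕0⊕1⊕0⊕0⊕0⊕0⊕1⊕1⊕1⊕1⊕1⊕0 = 0
p8 (pos 8,9,10,11,12,13,14,15,24,25,26,27,28,29,30,31): XOR of data positions = 1⊕1⊕0⊕0⊕1⊕0⊕0⊕0⊕1⊕0⊕1⊕1⊕1⊕1⊕0 = 0
p16 (pos 16,17,18,19,20,21,22,23,24,25,26,27,28,29,30,31): XOR of data positions = 0⊕1⊕0⊕0⊕0⊕1⊕1⊕0⊕1⊕0⊕1⊕1⊕1⊕1⊕0 = 0
Codeword: 1110000011001000010001101011110

1110000011001000010001101011110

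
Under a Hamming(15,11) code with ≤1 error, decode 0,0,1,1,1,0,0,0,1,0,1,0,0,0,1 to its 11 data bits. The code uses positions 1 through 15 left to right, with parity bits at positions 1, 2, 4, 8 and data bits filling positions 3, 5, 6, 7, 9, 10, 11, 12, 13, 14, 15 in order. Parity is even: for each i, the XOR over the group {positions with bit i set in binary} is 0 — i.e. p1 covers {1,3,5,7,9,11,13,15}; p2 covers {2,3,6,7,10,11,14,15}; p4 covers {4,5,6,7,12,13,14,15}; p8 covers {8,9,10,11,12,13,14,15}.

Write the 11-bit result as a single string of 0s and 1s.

s1 (pos 1,3,5,7,9,11,13,15): 0⊕1⊕1⊕0⊕1⊕1⊕0⊕1 = 1
s2 (pos 2,3,6,7,10,11,14,15): 0⊕1⊕0⊕0⊕0⊕1⊕0⊕1 = 1
s4 (pos 4,5,6,7,12,13,14,15): 1⊕1⊕0⊕0⊕0⊕0⊕0⊕1 = 1
s8 (pos 8,9,10,11,12,13,14,15): 0⊕1⊕0⊕1⊕0⊕0⊕0⊕1 = 1
Syndrome s8…s1 = 1111 → error at position 15.
Flip position 15: 001110001010001 → 001110001010000
Read data bits from positions 3,5,6,7,9,10,11,12,13,14,15: 11001010000

11001010000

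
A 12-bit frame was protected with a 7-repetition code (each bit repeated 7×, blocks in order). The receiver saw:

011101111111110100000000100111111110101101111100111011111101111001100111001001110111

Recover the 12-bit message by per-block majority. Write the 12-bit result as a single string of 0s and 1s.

110011111001

Block 1 (0111011): 5 ones → 1
Block 2 (1111111): 7 ones → 1
Block 3 (0100000): 1 one → 0
Block 4 (0001001): 2 ones → 0
Block 5 (1111111): 7 ones → 1
Block 6 (0101101): 4 ones → 1
Block 7 (1111001): 5 ones → 1
Block 8 (1101111): 6 ones → 1
Block 9 (1101111): 6 ones → 1
Block 10 (0011001): 3 ones → 0
Block 11 (1100100): 3 ones → 0
Block 12 (1110111): 6 ones → 1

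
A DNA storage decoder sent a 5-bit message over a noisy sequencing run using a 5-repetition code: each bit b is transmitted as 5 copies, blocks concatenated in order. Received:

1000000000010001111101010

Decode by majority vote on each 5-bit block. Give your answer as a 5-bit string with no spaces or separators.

Block 1 (10000): 1 one → 0
Block 2 (00000): 0 ones → 0
Block 3 (01000): 1 one → 0
Block 4 (11111): 5 ones → 1
Block 5 (01010): 2 ones → 0

00010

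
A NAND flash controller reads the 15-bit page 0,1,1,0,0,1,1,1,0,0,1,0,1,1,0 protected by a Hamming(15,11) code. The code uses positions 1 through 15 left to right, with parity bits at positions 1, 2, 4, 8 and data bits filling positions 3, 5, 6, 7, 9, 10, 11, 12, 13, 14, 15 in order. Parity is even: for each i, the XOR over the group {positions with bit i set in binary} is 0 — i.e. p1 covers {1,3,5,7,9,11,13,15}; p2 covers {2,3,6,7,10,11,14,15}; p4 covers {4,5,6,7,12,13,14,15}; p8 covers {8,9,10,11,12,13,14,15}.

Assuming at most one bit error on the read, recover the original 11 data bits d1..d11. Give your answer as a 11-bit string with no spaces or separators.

10110010110

s1 (pos 1,3,5,7,9,11,13,15): 0⊕1⊕0⊕1⊕0⊕1⊕1⊕0 = 0
s2 (pos 2,3,6,7,10,11,14,15): 1⊕1⊕1⊕1⊕0⊕1⊕1⊕0 = 0
s4 (pos 4,5,6,7,12,13,14,15): 0⊕0⊕1⊕1⊕0⊕1⊕1⊕0 = 0
s8 (pos 8,9,10,11,12,13,14,15): 1⊕0⊕0⊕1⊕0⊕1⊕1⊕0 = 0
Syndrome s8…s1 = 0000 → no error.
Read data bits from positions 3,5,6,7,9,10,11,12,13,14,15: 10110010110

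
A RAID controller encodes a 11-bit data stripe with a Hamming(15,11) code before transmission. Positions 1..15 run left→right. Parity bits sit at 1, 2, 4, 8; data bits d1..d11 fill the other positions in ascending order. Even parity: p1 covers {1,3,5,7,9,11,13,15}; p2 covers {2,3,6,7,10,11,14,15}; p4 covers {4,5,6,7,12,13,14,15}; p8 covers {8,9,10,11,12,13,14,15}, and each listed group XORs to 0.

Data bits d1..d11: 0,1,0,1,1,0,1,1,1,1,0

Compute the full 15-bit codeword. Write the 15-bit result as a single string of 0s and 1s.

Place data at non-parity positions: p1 p2 0 p4 1 0 1 p8 1 0 1 1 1 1 0
p1 (pos 1,3,5,7,9,11,13,15): XOR of data positions = 0⊕1⊕1⊕1⊕1⊕1⊕0 = 1
p2 (pos 2,3,6,7,10,11,14,15): XOR of data positions = 0⊕0⊕1⊕0⊕1⊕1⊕0 = 1
p4 (pos 4,5,6,7,12,13,14,15): XOR of data positions = 1⊕0⊕1⊕1⊕1⊕1⊕0 = 1
p8 (pos 8,9,10,11,12,13,14,15): XOR of data positions = 1⊕0⊕1⊕1⊕1⊕1⊕0 = 1
Codeword: 110110111011110

110110111011110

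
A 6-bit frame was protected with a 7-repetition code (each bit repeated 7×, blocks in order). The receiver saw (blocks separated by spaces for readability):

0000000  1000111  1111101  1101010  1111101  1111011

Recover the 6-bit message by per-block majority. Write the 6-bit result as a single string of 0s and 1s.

Block 1 (0000000): 0 ones → 0
Block 2 (1000111): 4 ones → 1
Block 3 (1111101): 6 ones → 1
Block 4 (1101010): 4 ones → 1
Block 5 (1111101): 6 ones → 1
Block 6 (1111011): 6 ones → 1

011111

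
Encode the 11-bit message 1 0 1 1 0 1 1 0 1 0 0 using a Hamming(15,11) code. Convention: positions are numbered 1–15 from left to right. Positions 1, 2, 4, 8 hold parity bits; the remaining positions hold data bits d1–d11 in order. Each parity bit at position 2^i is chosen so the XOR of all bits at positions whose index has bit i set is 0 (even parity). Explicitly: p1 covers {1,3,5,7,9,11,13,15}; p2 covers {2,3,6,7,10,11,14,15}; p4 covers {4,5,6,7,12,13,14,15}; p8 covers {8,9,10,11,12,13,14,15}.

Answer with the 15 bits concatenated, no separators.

011101110110100

Place data at non-parity positions: p1 p2 1 p4 0 1 1 p8 0 1 1 0 1 0 0
p1 (pos 1,3,5,7,9,11,13,15): XOR of data positions = 1⊕0⊕1⊕0⊕1⊕1⊕0 = 0
p2 (pos 2,3,6,7,10,11,14,15): XOR of data positions = 1⊕1⊕1⊕1⊕1⊕0⊕0 = 1
p4 (pos 4,5,6,7,12,13,14,15): XOR of data positions = 0⊕1⊕1⊕0⊕1⊕0⊕0 = 1
p8 (pos 8,9,10,11,12,13,14,15): XOR of data positions = 0⊕1⊕1⊕0⊕1⊕0⊕0 = 1
Codeword: 011101110110100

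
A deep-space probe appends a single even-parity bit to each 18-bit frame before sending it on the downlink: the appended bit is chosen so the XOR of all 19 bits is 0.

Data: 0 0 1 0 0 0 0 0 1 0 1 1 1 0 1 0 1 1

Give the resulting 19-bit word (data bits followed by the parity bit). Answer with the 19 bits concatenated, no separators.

0010000010111010110

XOR of the 18 data bits: 0⊕0⊕1⊕0⊕0⊕0⊕0⊕0⊕1⊕0⊕1⊕1⊕1⊕0⊕1⊕0⊕1⊕1 = 0
Parity bit = 0 (so all 19 bits XOR to 0).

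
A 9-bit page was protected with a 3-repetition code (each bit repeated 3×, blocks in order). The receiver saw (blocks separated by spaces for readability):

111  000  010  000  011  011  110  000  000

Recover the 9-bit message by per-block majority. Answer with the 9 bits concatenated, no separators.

Block 1 (111): 3 ones → 1
Block 2 (000): 0 ones → 0
Block 3 (010): 1 one → 0
Block 4 (000): 0 ones → 0
Block 5 (011): 2 ones → 1
Block 6 (011): 2 ones → 1
Block 7 (110): 2 ones → 1
Block 8 (000): 0 ones → 0
Block 9 (000): 0 ones → 0

100011100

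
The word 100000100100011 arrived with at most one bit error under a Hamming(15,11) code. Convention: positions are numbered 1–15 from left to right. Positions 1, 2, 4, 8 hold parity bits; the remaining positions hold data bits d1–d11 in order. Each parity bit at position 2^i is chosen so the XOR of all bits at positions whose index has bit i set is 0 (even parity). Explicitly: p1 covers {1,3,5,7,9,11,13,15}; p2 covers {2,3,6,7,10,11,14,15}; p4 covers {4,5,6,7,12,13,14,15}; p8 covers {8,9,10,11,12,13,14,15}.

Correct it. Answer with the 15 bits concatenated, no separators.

100000100100111

s1 (pos 1,3,5,7,9,11,13,15): 1⊕0⊕0⊕1⊕0⊕0⊕0⊕1 = 1
s2 (pos 2,3,6,7,10,11,14,15): 0⊕0⊕0⊕1⊕1⊕0⊕1⊕1 = 0
s4 (pos 4,5,6,7,12,13,14,15): 0⊕0⊕0⊕1⊕0⊕0⊕1⊕1 = 1
s8 (pos 8,9,10,11,12,13,14,15): 0⊕0⊕1⊕0⊕0⊕0⊕1⊕1 = 1
Syndrome s8…s1 = 1101 → error at position 13.
Flip position 13: 100000100100011 → 100000100100111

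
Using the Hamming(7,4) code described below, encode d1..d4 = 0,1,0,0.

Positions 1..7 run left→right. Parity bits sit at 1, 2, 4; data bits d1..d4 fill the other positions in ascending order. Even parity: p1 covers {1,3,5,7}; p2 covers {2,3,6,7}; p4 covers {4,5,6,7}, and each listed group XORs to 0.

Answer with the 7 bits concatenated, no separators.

1001100

Place data at non-parity positions: p1 p2 0 p4 1 0 0
p1 (pos 1,3,5,7): XOR of data positions = 0⊕1⊕0 = 1
p2 (pos 2,3,6,7): XOR of data positions = 0⊕0⊕0 = 0
p4 (pos 4,5,6,7): XOR of data positions = 1⊕0⊕0 = 1
Codeword: 1001100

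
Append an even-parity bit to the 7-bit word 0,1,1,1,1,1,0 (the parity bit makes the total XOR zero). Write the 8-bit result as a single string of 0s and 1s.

01111101

XOR of the 7 data bits: 0⊕1⊕1⊕1⊕1⊕1⊕0 = 1
Parity bit = 1 (so all 8 bits XOR to 0).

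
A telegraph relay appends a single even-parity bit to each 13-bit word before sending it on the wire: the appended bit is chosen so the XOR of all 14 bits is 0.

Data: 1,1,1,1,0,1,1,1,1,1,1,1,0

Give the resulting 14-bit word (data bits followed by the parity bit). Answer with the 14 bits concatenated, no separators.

XOR of the 13 data bits: 1⊕1⊕1⊕1⊕0⊕1⊕1⊕1⊕1⊕1⊕1⊕1⊕0 = 1
Parity bit = 1 (so all 14 bits XOR to 0).

11110111111101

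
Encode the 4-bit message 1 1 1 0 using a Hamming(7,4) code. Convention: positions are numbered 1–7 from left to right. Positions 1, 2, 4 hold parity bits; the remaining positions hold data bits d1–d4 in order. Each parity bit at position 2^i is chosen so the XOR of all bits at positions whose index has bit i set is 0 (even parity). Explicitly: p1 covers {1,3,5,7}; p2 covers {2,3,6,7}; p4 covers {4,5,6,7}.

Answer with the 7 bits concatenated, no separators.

Place data at non-parity positions: p1 p2 1 p4 1 1 0
p1 (pos 1,3,5,7): XOR of data positions = 1⊕1⊕0 = 0
p2 (pos 2,3,6,7): XOR of data positions = 1⊕1⊕0 = 0
p4 (pos 4,5,6,7): XOR of data positions = 1⊕1⊕0 = 0
Codeword: 0010110

0010110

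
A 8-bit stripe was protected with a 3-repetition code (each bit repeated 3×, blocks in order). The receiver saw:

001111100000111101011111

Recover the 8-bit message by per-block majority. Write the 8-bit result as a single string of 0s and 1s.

01001111

Block 1 (001): 1 one → 0
Block 2 (111): 3 ones → 1
Block 3 (100): 1 one → 0
Block 4 (000): 0 ones → 0
Block 5 (111): 3 ones → 1
Block 6 (101): 2 ones → 1
Block 7 (011): 2 ones → 1
Block 8 (111): 3 ones → 1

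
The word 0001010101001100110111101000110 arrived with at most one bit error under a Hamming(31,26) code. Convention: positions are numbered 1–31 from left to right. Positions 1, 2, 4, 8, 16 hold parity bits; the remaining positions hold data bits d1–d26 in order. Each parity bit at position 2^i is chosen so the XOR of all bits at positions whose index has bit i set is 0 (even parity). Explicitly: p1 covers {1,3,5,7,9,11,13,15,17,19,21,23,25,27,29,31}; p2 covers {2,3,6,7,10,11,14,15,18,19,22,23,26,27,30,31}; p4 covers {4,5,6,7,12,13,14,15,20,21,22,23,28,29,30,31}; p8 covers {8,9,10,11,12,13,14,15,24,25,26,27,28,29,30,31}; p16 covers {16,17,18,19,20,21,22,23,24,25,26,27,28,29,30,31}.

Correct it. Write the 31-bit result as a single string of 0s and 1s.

s1 (pos 1,3,5,7,9,11,13,15,17,19,21,23,25,27,29,31): 0⊕0⊕0⊕0⊕0⊕0⊕1⊕0⊕1⊕0⊕1⊕1⊕1⊕0⊕1⊕0 = 0
s2 (pos 2,3,6,7,10,11,14,15,18,19,22,23,26,27,30,31): 0⊕0⊕1⊕0⊕1⊕0⊕1⊕0⊕1⊕0⊕1⊕1⊕0⊕0⊕1⊕0 = 1
s4 (pos 4,5,6,7,12,13,14,15,20,21,22,23,28,29,30,31): 1⊕0⊕1⊕0⊕0⊕1⊕1⊕0⊕1⊕1⊕1⊕1⊕0⊕1⊕1⊕0 = 0
s8 (pos 8,9,10,11,12,13,14,15,24,25,26,27,28,29,30,31): 1⊕0⊕1⊕0⊕0⊕1⊕1⊕0⊕0⊕1⊕0⊕0⊕0⊕1⊕1⊕0 = 1
s16 (pos 16,17,18,19,20,21,22,23,24,25,26,27,28,29,30,31): 0⊕1⊕1⊕0⊕1⊕1⊕1⊕1⊕0⊕1⊕0⊕0⊕0⊕1⊕1⊕0 = 1
Syndrome s16…s1 = 11010 → error at position 26.
Flip position 26: 0001010101001100110111101000110 → 0001010101001100110111101100110

0001010101001100110111101100110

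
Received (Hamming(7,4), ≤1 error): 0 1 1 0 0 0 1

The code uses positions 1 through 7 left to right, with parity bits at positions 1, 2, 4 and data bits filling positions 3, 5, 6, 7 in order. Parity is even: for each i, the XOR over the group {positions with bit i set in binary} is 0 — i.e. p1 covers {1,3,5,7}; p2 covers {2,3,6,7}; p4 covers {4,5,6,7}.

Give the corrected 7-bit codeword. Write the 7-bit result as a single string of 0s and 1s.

0110011

s1 (pos 1,3,5,7): 0⊕1⊕0⊕1 = 0
s2 (pos 2,3,6,7): 1⊕1⊕0⊕1 = 1
s4 (pos 4,5,6,7): 0⊕0⊕0⊕1 = 1
Syndrome s4…s1 = 110 → error at position 6.
Flip position 6: 0110001 → 0110011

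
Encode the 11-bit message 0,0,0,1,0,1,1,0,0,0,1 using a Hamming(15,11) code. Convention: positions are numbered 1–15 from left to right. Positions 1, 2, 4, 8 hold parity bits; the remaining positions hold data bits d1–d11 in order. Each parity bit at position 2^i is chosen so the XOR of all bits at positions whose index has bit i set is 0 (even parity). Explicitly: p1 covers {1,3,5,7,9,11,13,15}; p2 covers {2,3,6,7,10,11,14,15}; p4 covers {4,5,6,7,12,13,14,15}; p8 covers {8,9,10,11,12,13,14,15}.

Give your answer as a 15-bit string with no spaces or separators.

100000110110001

Place data at non-parity positions: p1 p2 0 p4 0 0 1 p8 0 1 1 0 0 0 1
p1 (pos 1,3,5,7,9,11,13,15): XOR of data positions = 0⊕0⊕1⊕0⊕1⊕0⊕1 = 1
p2 (pos 2,3,6,7,10,11,14,15): XOR of data positions = 0⊕0⊕1⊕1⊕1⊕0⊕1 = 0
p4 (pos 4,5,6,7,12,13,14,15): XOR of data positions = 0⊕0⊕1⊕0⊕0⊕0⊕1 = 0
p8 (pos 8,9,10,11,12,13,14,15): XOR of data positions = 0⊕1⊕1⊕0⊕0⊕0⊕1 = 1
Codeword: 100000110110001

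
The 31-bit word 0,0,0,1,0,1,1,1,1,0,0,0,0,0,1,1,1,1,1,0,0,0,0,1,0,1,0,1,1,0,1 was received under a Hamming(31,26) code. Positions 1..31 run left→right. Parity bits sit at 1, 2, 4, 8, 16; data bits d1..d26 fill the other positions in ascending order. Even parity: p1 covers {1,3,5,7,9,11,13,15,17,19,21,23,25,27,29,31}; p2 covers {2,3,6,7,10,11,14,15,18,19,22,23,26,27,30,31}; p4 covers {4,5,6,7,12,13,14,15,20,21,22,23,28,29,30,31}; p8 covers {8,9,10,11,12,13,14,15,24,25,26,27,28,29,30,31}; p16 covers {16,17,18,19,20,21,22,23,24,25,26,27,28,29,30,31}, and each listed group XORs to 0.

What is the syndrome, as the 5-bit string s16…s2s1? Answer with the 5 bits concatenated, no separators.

10111

s1 (pos 1,3,5,7,9,11,13,15,17,19,21,23,25,27,29,31): 0⊕0⊕0⊕1⊕1⊕0⊕0⊕1⊕1⊕1⊕0⊕0⊕0⊕0⊕1⊕1 = 1
s2 (pos 2,3,6,7,10,11,14,15,18,19,22,23,26,27,30,31): 0⊕0⊕1⊕1⊕0⊕0⊕0⊕1⊕1⊕1⊕0⊕0⊕1⊕0⊕0⊕1 = 1
s4 (pos 4,5,6,7,12,13,14,15,20,21,22,23,28,29,30,31): 1⊕0⊕1⊕1⊕0⊕0⊕0⊕1⊕0⊕0⊕0⊕0⊕1⊕1⊕0⊕1 = 1
s8 (pos 8,9,10,11,12,13,14,15,24,25,26,27,28,29,30,31): 1⊕1⊕0⊕0⊕0⊕0⊕0⊕1⊕1⊕0⊕1⊕0⊕1⊕1⊕0⊕1 = 0
s16 (pos 16,17,18,19,20,21,22,23,24,25,26,27,28,29,30,31): 1⊕1⊕1⊕1⊕0⊕0⊕0⊕0⊕1⊕0⊕1⊕0⊕1⊕1⊕0⊕1 = 1
Syndrome s16…s1 = 10111 → error at position 23.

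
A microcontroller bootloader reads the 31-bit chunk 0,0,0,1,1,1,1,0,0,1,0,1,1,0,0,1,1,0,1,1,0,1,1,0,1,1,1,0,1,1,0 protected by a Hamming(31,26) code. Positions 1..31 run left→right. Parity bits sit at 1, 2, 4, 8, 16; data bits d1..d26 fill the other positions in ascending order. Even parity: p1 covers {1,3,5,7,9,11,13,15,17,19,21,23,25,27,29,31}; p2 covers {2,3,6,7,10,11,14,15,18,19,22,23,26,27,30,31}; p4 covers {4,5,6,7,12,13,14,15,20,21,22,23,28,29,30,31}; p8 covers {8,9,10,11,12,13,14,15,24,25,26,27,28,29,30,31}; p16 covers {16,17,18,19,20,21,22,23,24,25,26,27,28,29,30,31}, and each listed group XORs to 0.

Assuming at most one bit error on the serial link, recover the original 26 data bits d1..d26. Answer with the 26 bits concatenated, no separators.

s1 (pos 1,3,5,7,9,11,13,15,17,19,21,23,25,27,29,31): 0⊕0⊕1⊕1⊕0⊕0⊕1⊕0⊕1⊕1⊕0⊕1⊕1⊕1⊕1⊕0 = 1
s2 (pos 2,3,6,7,10,11,14,15,18,19,22,23,26,27,30,31): 0⊕0⊕1⊕1⊕1⊕0⊕0⊕0⊕0⊕1⊕1⊕1⊕1⊕1⊕1⊕0 = 1
s4 (pos 4,5,6,7,12,13,14,15,20,21,22,23,28,29,30,31): 1⊕1⊕1⊕1⊕1⊕1⊕0⊕0⊕1⊕0⊕1⊕1⊕0⊕1⊕1⊕0 = 1
s8 (pos 8,9,10,11,12,13,14,15,24,25,26,27,28,29,30,31): 0⊕0⊕1⊕0⊕1⊕1⊕0⊕0⊕0⊕1⊕1⊕1⊕0⊕1⊕1⊕0 = 0
s16 (pos 16,17,18,19,20,21,22,23,24,25,26,27,28,29,30,31): 1⊕1⊕0⊕1⊕1⊕0⊕1⊕1⊕0⊕1⊕1⊕1⊕0⊕1⊕1⊕0 = 1
Syndrome s16…s1 = 10111 → error at position 23.
Flip position 23: 0001111001011001101101101110110 → 0001111001011001101101001110110
Read data bits from positions 3,5,6,7,9,10,11,12,13,14,15,17,18,19,20,21,22,23,24,25,26,27,28,29,30,31: 01110101100101101001110110

01110101100101101001110110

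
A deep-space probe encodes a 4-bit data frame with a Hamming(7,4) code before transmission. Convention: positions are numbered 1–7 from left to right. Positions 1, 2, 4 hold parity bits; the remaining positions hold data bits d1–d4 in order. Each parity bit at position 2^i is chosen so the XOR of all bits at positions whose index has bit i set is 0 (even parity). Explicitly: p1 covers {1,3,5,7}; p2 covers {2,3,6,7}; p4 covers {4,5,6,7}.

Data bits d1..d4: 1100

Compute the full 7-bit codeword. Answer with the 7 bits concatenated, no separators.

0111100

Place data at non-parity positions: p1 p2 1 p4 1 0 0
p1 (pos 1,3,5,7): XOR of data positions = 1⊕1⊕0 = 0
p2 (pos 2,3,6,7): XOR of data positions = 1⊕0⊕0 = 1
p4 (pos 4,5,6,7): XOR of data positions = 1⊕0⊕0 = 1
Codeword: 0111100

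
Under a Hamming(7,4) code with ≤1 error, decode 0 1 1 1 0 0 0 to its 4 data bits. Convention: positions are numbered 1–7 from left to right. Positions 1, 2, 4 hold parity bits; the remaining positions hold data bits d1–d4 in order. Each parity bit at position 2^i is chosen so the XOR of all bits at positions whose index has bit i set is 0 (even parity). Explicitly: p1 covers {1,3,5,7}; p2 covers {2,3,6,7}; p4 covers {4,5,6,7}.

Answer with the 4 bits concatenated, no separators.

1100

s1 (pos 1,3,5,7): 0⊕1⊕0⊕0 = 1
s2 (pos 2,3,6,7): 1⊕1⊕0⊕0 = 0
s4 (pos 4,5,6,7): 1⊕0⊕0⊕0 = 1
Syndrome s4…s1 = 101 → error at position 5.
Flip position 5: 0111000 → 0111100
Read data bits from positions 3,5,6,7: 1100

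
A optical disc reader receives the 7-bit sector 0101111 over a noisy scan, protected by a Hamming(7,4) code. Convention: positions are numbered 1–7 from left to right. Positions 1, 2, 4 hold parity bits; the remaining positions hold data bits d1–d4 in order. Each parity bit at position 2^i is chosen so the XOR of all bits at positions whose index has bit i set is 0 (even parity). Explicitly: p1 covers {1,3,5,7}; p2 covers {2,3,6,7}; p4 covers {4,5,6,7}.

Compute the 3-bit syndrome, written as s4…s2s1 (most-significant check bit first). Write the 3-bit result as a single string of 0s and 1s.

s1 (pos 1,3,5,7): 0⊕0⊕1⊕1 = 0
s2 (pos 2,3,6,7): 1⊕0⊕1⊕1 = 1
s4 (pos 4,5,6,7): 1⊕1⊕1⊕1 = 0
Syndrome s4…s1 = 010 → error at position 2.

010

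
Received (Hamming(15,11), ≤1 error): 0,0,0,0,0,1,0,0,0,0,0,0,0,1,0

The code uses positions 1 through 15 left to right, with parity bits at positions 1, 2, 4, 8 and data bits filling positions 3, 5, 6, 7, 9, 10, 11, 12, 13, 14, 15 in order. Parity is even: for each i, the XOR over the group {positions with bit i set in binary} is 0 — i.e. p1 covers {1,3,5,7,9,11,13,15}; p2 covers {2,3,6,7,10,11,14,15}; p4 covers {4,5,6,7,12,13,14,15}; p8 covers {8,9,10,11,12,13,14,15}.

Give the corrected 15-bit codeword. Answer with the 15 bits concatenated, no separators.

000001010000010

s1 (pos 1,3,5,7,9,11,13,15): 0⊕0⊕0⊕0⊕0⊕0⊕0⊕0 = 0
s2 (pos 2,3,6,7,10,11,14,15): 0⊕0⊕1⊕0⊕0⊕0⊕1⊕0 = 0
s4 (pos 4,5,6,7,12,13,14,15): 0⊕0⊕1⊕0⊕0⊕0⊕1⊕0 = 0
s8 (pos 8,9,10,11,12,13,14,15): 0⊕0⊕0⊕0⊕0⊕0⊕1⊕0 = 1
Syndrome s8…s1 = 1000 → error at position 8.
Flip position 8: 000001000000010 → 000001010000010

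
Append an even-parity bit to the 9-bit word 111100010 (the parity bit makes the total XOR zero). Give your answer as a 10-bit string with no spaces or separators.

XOR of the 9 data bits: 1⊕1⊕1⊕1⊕0⊕0⊕0⊕1⊕0 = 1
Parity bit = 1 (so all 10 bits XOR to 0).

1111000101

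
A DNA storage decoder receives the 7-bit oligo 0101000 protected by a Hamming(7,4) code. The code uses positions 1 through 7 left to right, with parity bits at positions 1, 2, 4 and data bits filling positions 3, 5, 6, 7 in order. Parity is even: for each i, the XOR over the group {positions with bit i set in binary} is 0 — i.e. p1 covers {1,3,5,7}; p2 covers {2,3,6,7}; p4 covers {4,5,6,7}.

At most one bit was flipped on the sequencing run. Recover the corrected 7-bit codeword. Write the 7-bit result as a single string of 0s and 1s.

0101010

s1 (pos 1,3,5,7): 0⊕0⊕0⊕0 = 0
s2 (pos 2,3,6,7): 1⊕0⊕0⊕0 = 1
s4 (pos 4,5,6,7): 1⊕0⊕0⊕0 = 1
Syndrome s4…s1 = 110 → error at position 6.
Flip position 6: 0101000 → 0101010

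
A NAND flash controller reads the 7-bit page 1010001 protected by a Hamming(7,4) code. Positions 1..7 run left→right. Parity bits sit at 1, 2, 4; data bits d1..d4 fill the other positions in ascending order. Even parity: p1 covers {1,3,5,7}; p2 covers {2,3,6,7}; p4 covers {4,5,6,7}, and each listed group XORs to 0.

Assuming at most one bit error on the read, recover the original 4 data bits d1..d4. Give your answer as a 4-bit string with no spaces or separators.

1101

s1 (pos 1,3,5,7): 1⊕1⊕0⊕1 = 1
s2 (pos 2,3,6,7): 0⊕1⊕0⊕1 = 0
s4 (pos 4,5,6,7): 0⊕0⊕0⊕1 = 1
Syndrome s4…s1 = 101 → error at position 5.
Flip position 5: 1010001 → 1010101
Read data bits from positions 3,5,6,7: 1101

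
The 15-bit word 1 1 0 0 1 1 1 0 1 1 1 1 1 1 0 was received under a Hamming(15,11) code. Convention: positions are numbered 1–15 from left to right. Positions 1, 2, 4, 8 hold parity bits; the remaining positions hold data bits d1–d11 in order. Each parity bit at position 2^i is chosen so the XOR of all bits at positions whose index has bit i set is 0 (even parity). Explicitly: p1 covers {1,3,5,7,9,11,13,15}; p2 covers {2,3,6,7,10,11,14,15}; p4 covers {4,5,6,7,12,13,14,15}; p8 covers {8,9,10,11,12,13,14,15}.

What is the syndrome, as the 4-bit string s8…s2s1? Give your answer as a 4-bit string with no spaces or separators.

s1 (pos 1,3,5,7,9,11,13,15): 1⊕0⊕1⊕1⊕1⊕1⊕1⊕0 = 0
s2 (pos 2,3,6,7,10,11,14,15): 1⊕0⊕1⊕1⊕1⊕1⊕1⊕0 = 0
s4 (pos 4,5,6,7,12,13,14,15): 0⊕1⊕1⊕1⊕1⊕1⊕1⊕0 = 0
s8 (pos 8,9,10,11,12,13,14,15): 0⊕1⊕1⊕1⊕1⊕1⊕1⊕0 = 0
Syndrome s8…s1 = 0000 → no error.

0000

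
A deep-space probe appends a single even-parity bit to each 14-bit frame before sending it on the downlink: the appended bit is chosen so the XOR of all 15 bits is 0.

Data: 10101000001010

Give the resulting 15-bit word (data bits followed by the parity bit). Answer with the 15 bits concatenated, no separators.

XOR of the 14 data bits: 1⊕0⊕1⊕0⊕1⊕0⊕0⊕0⊕0⊕0⊕1⊕0⊕1⊕0 = 1
Parity bit = 1 (so all 15 bits XOR to 0).

101010000010101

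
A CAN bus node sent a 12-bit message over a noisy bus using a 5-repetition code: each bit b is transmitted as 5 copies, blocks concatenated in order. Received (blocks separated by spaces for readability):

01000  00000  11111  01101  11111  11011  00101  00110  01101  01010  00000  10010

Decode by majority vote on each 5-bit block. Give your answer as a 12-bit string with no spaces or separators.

Block 1 (01000): 1 one → 0
Block 2 (00000): 0 ones → 0
Block 3 (11111): 5 ones → 1
Block 4 (01101): 3 ones → 1
Block 5 (11111): 5 ones → 1
Block 6 (11011): 4 ones → 1
Block 7 (00101): 2 ones → 0
Block 8 (00110): 2 ones → 0
Block 9 (01101): 3 ones → 1
Block 10 (01010): 2 ones → 0
Block 11 (00000): 0 ones → 0
Block 12 (10010): 2 ones → 0

001111001000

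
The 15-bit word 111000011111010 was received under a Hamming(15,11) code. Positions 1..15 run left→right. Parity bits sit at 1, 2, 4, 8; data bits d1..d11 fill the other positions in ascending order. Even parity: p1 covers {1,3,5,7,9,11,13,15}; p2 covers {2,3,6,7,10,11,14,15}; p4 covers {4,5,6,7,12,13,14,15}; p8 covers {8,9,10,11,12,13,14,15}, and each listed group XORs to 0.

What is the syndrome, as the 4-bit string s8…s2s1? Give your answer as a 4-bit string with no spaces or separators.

0010

s1 (pos 1,3,5,7,9,11,13,15): 1⊕1⊕0⊕0⊕1⊕1⊕0⊕0 = 0
s2 (pos 2,3,6,7,10,11,14,15): 1⊕1⊕0⊕0⊕1⊕1⊕1⊕0 = 1
s4 (pos 4,5,6,7,12,13,14,15): 0⊕0⊕0⊕0⊕1⊕0⊕1⊕0 = 0
s8 (pos 8,9,10,11,12,13,14,15): 1⊕1⊕1⊕1⊕1⊕0⊕1⊕0 = 0
Syndrome s8…s1 = 0010 → error at position 2.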